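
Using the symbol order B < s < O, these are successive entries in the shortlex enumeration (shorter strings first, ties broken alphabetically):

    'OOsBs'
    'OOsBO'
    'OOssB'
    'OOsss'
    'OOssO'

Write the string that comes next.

OOsOB

Treat OOssO as a base-3 numeral over the given alphabet and add one, carrying through any trailing O's.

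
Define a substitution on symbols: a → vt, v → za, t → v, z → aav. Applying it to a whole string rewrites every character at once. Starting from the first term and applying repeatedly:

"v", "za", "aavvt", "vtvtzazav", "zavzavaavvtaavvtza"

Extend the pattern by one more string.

aavvtzaaavvtzavtvtzazavvtvtzazavaavvt

φ(zavzavaavvtaavvtza) expands symbol-by-symbol to aav vt za aav vt za vt vt za za v vt vt za za v aav vt; joining the 18 pieces gives the next term.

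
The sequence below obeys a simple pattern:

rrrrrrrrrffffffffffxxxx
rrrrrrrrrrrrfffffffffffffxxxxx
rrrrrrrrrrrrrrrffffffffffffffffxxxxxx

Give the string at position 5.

rrrrrrrrrrrrrrrrrrrrrffffffffffffffffffffffxxxxxxxx

Each string has the form r^{3n} f^{3n+1} x^{n+1}, where the shown terms are n = 3, 4, 5.
At n = 7 the blocks have lengths 21, 22, 8.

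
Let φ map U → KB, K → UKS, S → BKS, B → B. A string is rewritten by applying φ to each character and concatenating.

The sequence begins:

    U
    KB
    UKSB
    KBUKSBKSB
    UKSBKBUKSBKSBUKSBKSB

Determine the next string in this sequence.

φ(UKSBKBUKSBKSBUKSBKSB) expands symbol-by-symbol to KB UKS BKS B UKS B KB UKS BKS B UKS BKS B KB UKS BKS B UKS BKS B; joining the 20 pieces gives the next term.

KBUKSBKSBUKSBKBUKSBKSBUKSBKSBKBUKSBKSBUKSBKSB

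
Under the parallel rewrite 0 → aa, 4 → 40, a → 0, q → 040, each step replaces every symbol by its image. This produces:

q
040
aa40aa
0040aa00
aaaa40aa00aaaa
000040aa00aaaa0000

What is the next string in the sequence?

aaaaaaaa40aa00aaaa0000aaaaaaaa

Applying the rule to each of the 18 symbols of 000040aa00aaaa0000 gives the pieces aa aa aa aa 40 aa 0 0 aa aa 0 0 0 0 aa aa aa aa, which concatenate to the answer.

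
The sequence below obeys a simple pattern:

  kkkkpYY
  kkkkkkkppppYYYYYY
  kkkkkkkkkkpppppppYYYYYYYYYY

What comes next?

Each string has the form k^{3n+1} p^{3n-2} Y^{4n-2} (n = 1, 2, …).
Setting n = 4 gives 13, 10, 14 characters in each block.

kkkkkkkkkkkkkppppppppppYYYYYYYYYYYYYY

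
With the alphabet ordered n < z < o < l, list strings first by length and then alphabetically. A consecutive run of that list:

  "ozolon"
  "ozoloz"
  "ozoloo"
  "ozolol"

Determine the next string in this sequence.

Treat ozolol as a base-4 numeral over the given alphabet and add one, carrying through any trailing l's.

ozolln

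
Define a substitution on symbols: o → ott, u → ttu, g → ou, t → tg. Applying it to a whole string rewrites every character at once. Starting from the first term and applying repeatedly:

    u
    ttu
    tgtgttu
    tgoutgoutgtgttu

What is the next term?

Rewriting the 15 symbols of tgoutgoutgtgttu one by one yields tg ou ott ttu tg ou ott ttu tg ou tg ou tg tg ttu; concatenated:

tgouottttutgouottttutgoutgoutgtgttu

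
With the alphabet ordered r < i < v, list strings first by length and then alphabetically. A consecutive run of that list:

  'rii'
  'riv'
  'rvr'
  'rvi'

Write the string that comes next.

rvv

The successor of rvi increments the rightmost position that isn't already v and resets every position after it to r.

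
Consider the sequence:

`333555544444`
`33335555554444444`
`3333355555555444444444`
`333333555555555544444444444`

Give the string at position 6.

Reading off run lengths: 3 runs 3, 4, 5, 6; 5 runs 4, 6, 8, 10; 4 runs 5, 7, 9, 11 — each is linear in n, where the shown terms are n = 2, 3, 4, 5.
Setting n = 7 gives 8, 14, 15 characters in each block.

3333333355555555555555444444444444444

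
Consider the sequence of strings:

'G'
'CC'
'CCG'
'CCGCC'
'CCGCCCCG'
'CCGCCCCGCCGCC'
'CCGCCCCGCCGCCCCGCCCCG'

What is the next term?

Each term (from the third on) is the previous term followed by the one before it: term 3 = CC·G = CCG.
So term 8 is CCGCCCCGCCGCCCCGCCCCG·CCGCCCCGCCGCC.

CCGCCCCGCCGCCCCGCCCCGCCGCCCCGCCGCC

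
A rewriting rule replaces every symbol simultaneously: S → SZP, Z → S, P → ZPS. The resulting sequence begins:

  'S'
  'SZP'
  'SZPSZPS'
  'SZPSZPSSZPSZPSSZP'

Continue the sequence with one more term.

Rewriting the 17 symbols of SZPSZPSSZPSZPSSZP one by one yields SZP S ZPS SZP S ZPS SZP SZP S ZPS SZP S ZPS SZP SZP S ZPS; concatenated:

SZPSZPSSZPSZPSSZPSZPSZPSSZPSZPSSZPSZPSZPS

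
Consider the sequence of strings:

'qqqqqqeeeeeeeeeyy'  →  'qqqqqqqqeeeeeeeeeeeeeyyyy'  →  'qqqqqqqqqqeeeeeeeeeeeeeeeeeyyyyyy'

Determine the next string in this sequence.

qqqqqqqqqqqqeeeeeeeeeeeeeeeeeeeeeyyyyyyyy

Reading off run lengths: q runs 6, 8, 10; e runs 9, 13, 17; y runs 2, 4, 6 — each is linear in n, where the shown terms are n = 2, 3, 4.
At n = 5 the blocks have lengths 12, 21, 8.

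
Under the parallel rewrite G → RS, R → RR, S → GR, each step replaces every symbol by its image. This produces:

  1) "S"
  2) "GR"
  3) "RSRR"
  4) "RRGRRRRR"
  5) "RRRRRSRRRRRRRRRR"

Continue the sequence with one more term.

RRRRRRRRRRGRRRRRRRRRRRRRRRRRRRRR

Replace each of the 16 characters of RRRRRSRRRRRRRRRR in place — RR RR RR RR RR GR RR RR RR RR RR RR RR RR RR RR — and concatenate.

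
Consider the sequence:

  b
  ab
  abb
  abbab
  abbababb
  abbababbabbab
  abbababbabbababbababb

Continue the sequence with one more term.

abbababbabbababbababbabbababbabbab

Each term (from the third on) is the previous term followed by the one before it: term 3 = ab·b = abb.
Continuing: abbababbabbababbababb · abbababbabbab gives term 8.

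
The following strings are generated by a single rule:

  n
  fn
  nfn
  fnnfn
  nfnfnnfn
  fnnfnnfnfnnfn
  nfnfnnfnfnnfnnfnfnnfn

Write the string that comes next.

This is a Fibonacci-style word recurrence s(k) = s(k−2)·s(k−1): e.g. n·fn = nfn.
So term 8 is fnnfnnfnfnnfn·nfnfnnfnfnnfnnfnfnnfn.

fnnfnnfnfnnfnnfnfnnfnfnnfnnfnfnnfn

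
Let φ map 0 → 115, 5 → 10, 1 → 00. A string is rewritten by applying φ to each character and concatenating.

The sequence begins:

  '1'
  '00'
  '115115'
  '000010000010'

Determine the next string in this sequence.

1151151151150011511511511511500115

Expanding 000010000010: 0→115, 0→115, 0→115, 0→115, 1→00, 0→115, 0→115, 0→115, 0→115, 0→115, 1→00, 0→115. Concatenated: 115 115 115 115 00 115 115 115 115 115 00 115.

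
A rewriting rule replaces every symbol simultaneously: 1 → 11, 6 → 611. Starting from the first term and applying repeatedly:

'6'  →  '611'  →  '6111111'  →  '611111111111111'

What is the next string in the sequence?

Applying the rule to each of the 15 symbols of 611111111111111 gives the pieces 611 11 11 11 11 11 11 11 11 11 11 11 11 11 11, which concatenate to the answer.

6111111111111111111111111111111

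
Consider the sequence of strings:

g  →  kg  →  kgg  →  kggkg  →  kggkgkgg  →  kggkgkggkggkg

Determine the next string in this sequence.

kggkgkggkggkgkggkgkgg

This is a Fibonacci-style word recurrence s(k) = s(k−1)·s(k−2): e.g. kg·g = kgg.
So term 7 is kggkgkggkggkg·kggkgkgg.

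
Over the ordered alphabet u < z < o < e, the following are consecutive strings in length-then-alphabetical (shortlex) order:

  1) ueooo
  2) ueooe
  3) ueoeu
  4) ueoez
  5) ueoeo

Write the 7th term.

ueeuu

Continuing the enumeration 2 steps past ueoeo: ueoeo → ueoee → (answer).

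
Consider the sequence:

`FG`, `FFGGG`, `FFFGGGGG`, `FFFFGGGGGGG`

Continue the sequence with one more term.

Term n consists of n F's, followed by 2n-1 G's (n = 1, 2, …).
Setting n = 5 gives 5, 9 characters in each block.

FFFFFGGGGGGGGG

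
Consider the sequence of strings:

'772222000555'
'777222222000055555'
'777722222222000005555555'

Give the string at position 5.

The n-th term is n+1 7's then 2n+2 2's then n+2 0's then 2n+1 5's (n = 1, 2, …).
For term 5, n = 5, so the run lengths are 6, 12, 7, 11.

777777222222222222000000055555555555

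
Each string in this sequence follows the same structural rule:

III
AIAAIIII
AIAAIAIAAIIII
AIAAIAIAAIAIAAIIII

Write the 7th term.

The strings grow by a fixed prefix AIAAI each time.
From AIAAIAIAAIAIAAIIII, 3 further steps: AIAAIAIAAIAIAAIIII → AIAAIAIAAIAIAAIAIAAIIII → AIAAIAIAAIAIAAIAIAAIAIAAIIII → (answer).

AIAAIAIAAIAIAAIAIAAIAIAAIAIAAIIII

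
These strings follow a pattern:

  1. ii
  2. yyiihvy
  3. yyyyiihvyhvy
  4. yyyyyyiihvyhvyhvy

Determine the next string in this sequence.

s(k+1) = yy·s(k)·hvy, so each term gains yy as a prefix and hvy as a suffix.
One more step from yyyyyyiihvyhvyhvy gives the answer.

yyyyyyyyiihvyhvyhvyhvy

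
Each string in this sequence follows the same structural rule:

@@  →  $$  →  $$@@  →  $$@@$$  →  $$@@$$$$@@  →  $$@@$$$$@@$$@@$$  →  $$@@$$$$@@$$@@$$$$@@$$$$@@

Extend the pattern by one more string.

From term 3 onward, concatenate the last term with the second-to-last: $$·@@ = $$@@, $$@@·$$ = $$@@$$, …
So term 8 is $$@@$$$$@@$$@@$$$$@@$$$$@@·$$@@$$$$@@$$@@$$.

$$@@$$$$@@$$@@$$$$@@$$$$@@$$@@$$$$@@$$@@$$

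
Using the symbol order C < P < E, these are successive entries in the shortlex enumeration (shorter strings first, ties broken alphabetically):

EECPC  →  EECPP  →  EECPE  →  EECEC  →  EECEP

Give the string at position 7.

Stepping forward 2 times from EECEP: EECEP → EECEE, then the target.

EEPCC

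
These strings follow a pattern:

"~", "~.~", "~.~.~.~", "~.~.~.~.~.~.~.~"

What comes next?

Every step duplicates the string with '.' between the halves.
One more doubling of ~.~.~.~.~.~.~.~ gives the answer.

~.~.~.~.~.~.~.~.~.~.~.~.~.~.~.~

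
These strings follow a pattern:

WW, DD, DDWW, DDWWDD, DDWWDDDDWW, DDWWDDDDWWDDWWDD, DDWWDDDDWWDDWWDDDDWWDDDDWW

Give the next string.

From term 3 onward, concatenate the last term with the second-to-last: DD·WW = DDWW, DDWW·DD = DDWWDD, …
The next term joins DDWWDDDDWWDDWWDDDDWWDDDDWW and DDWWDDDDWWDDWWDD.

DDWWDDDDWWDDWWDDDDWWDDDDWWDDWWDDDDWWDDWWDD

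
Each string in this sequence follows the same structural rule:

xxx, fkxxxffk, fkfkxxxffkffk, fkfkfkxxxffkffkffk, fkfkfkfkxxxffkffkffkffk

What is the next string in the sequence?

fkfkfkfkfkxxxffkffkffkffkffk

s(k+1) = fk·s(k)·ffk, so each term gains fk as a prefix and ffk as a suffix.
One more step from fkfkfkfkxxxffkffkffkffk gives the answer.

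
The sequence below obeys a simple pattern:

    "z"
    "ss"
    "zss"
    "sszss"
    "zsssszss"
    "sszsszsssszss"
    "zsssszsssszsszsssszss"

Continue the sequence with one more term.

sszsszsssszsszsssszsssszsszsssszss

From term 3 onward, concatenate the second-to-last term with the last: z·ss = zss, ss·zss = sszss, …
Continuing: sszsszsssszss · zsssszsssszsszsssszss gives term 8.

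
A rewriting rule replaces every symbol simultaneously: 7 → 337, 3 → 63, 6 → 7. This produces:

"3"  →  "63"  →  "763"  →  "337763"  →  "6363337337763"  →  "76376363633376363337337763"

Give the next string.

Rewriting the 26 symbols of 76376363633376363337337763 one by one yields 337 7 63 337 7 63 7 63 7 63 63 63 337 7 63 7 63 63 63 337 63 63 337 337 7 63; concatenated:

337763337763763763636333776376363633376363337337763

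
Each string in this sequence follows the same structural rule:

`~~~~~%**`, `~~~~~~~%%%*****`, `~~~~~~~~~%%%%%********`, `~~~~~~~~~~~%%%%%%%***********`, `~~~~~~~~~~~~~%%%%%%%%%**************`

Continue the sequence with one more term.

Reading off run lengths: ~ runs 5, 7, 9, 11, 13; % runs 1, 3, 5, 7, 9; * runs 2, 5, 8, 11, 14 — each is linear in n (n = 1, 2, …).
At n = 6 the blocks have lengths 15, 11, 17.

~~~~~~~~~~~~~~~%%%%%%%%%%%*****************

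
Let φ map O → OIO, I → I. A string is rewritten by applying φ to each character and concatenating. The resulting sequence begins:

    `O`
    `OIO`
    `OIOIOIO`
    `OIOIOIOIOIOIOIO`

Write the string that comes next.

Rewriting the 15 symbols of OIOIOIOIOIOIOIO one by one yields OIO I OIO I OIO I OIO I OIO I OIO I OIO I OIO; concatenated:

OIOIOIOIOIOIOIOIOIOIOIOIOIOIOIO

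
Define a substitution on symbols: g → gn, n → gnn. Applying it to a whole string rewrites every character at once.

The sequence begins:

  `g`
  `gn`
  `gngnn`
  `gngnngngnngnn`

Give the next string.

gngnngngnngnngngnngngnngnngngnngnn

Replace each of the 13 characters of gngnngngnngnn in place — gn gnn gn gnn gnn gn gnn gn gnn gnn gn gnn gnn — and concatenate.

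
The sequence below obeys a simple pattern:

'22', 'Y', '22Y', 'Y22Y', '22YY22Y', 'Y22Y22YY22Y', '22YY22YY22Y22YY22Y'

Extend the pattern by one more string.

Y22Y22YY22Y22YY22YY22Y22YY22Y

From term 3 onward, concatenate the second-to-last term with the last: 22·Y = 22Y, Y·22Y = Y22Y, …
So term 8 is Y22Y22YY22Y·22YY22YY22Y22YY22Y.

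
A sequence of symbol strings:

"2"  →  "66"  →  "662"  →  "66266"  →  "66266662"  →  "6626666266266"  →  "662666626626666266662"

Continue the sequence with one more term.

6626666266266662666626626666266266

From term 3 onward, concatenate the last term with the second-to-last: 66·2 = 662, 662·66 = 66266, …
The next term joins 662666626626666266662 and 6626666266266.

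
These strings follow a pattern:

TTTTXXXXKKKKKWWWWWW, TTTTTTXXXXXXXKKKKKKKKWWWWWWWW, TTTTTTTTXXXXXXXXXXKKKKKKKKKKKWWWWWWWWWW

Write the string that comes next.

TTTTTTTTTTXXXXXXXXXXXXXKKKKKKKKKKKKKKWWWWWWWWWWWW

Term n consists of 2n T's, followed by 3n-2 X's, followed by 3n-1 K's, followed by 2n+2 W's, where the shown terms are n = 2, 3, 4.
At n = 5 the blocks have lengths 10, 13, 14, 12.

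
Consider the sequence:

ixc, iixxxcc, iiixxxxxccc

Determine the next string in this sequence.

iiiixxxxxxxcccc

Term n consists of n i's, followed by 2n-1 x's, followed by n c's (n = 1, 2, …).
Setting n = 4 gives 4, 7, 4 characters in each block.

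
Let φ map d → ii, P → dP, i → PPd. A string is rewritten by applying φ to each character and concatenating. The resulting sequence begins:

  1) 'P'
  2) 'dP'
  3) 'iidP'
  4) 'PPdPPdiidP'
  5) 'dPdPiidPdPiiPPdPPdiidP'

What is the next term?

Replace each of the 22 characters of dPdPiidPdPiiPPdPPdiidP in place — ii dP ii dP PPd PPd ii dP ii dP PPd PPd dP dP ii dP dP ii PPd PPd ii dP — and concatenate.

iidPiidPPPdPPdiidPiidPPPdPPddPdPiidPdPiiPPdPPdiidP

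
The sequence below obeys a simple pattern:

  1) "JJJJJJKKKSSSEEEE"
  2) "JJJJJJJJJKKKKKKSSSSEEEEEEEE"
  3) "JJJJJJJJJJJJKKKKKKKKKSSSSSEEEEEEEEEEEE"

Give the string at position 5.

Term n consists of 3n+3 J's, followed by 3n K's, followed by n+2 S's, followed by 4n E's (n = 1, 2, …).
For term 5, n = 5, so the run lengths are 18, 15, 7, 20.

JJJJJJJJJJJJJJJJJJKKKKKKKKKKKKKKKSSSSSSSEEEEEEEEEEEEEEEEEEEE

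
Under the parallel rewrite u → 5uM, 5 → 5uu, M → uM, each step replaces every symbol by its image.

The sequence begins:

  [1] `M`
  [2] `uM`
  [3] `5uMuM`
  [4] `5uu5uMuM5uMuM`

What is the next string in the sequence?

Rewriting the 13 symbols of 5uu5uMuM5uMuM one by one yields 5uu 5uM 5uM 5uu 5uM uM 5uM uM 5uu 5uM uM 5uM uM; concatenated:

5uu5uM5uM5uu5uMuM5uMuM5uu5uMuM5uMuM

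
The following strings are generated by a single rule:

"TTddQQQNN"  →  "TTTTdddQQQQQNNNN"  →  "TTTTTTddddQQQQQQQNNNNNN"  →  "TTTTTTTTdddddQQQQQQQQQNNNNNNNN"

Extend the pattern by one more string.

The n-th term is 2n T's then n+1 d's then 2n+1 Q's then 2n N's (n = 1, 2, …).
For the next term, n = 5, so the run lengths are 10, 6, 11, 10.

TTTTTTTTTTddddddQQQQQQQQQQQNNNNNNNNNN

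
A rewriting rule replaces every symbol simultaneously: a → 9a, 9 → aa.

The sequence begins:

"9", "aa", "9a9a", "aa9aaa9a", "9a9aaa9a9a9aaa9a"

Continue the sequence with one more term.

Applying the rule to each of the 16 symbols of 9a9aaa9a9a9aaa9a gives the pieces aa 9a aa 9a 9a 9a aa 9a aa 9a aa 9a 9a 9a aa 9a, which concatenate to the answer.

aa9aaa9a9a9aaa9aaa9aaa9a9a9aaa9a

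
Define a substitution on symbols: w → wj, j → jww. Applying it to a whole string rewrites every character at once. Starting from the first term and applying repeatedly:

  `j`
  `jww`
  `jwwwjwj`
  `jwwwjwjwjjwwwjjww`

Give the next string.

φ(jwwwjwjwjjwwwjjww) expands symbol-by-symbol to jww wj wj wj jww wj jww wj jww jww wj wj wj jww jww wj wj; joining the 17 pieces gives the next term.

jwwwjwjwjjwwwjjwwwjjwwjwwwjwjwjjwwjwwwjwj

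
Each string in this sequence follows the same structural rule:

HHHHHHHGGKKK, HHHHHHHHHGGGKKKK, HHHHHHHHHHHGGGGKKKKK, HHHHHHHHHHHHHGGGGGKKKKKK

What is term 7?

HHHHHHHHHHHHHHHHHHHGGGGGGGGKKKKKKKKK

Term n consists of 2n+1 H's, followed by n-1 G's, followed by n K's, where the shown terms are n = 3, 4, 5, 6.
Setting n = 9 gives 19, 8, 9 characters in each block.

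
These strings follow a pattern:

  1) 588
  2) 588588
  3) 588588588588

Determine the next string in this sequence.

588588588588588588588588

Each string is two copies of the previous one concatenated.
One more doubling of 588588588588 gives the answer.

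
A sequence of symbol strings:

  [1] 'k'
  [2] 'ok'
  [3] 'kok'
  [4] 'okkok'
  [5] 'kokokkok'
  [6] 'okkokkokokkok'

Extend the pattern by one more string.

From term 3 onward, concatenate the second-to-last term with the last: k·ok = kok, ok·kok = okkok, …
The next term joins kokokkok and okkokkokokkok.

kokokkokokkokkokokkok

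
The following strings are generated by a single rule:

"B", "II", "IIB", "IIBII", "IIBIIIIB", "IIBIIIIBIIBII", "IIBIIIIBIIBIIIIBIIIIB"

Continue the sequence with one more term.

Each term (from the third on) is the previous term followed by the one before it: term 3 = II·B = IIB.
Continuing: IIBIIIIBIIBIIIIBIIIIB · IIBIIIIBIIBII gives term 8.

IIBIIIIBIIBIIIIBIIIIBIIBIIIIBIIBII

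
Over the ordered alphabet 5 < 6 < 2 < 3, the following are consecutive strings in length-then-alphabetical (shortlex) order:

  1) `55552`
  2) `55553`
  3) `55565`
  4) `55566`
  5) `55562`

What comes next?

Find the rightmost character of 55562 below 3, bump it to the next letter, and reset everything to its right to 5.

55563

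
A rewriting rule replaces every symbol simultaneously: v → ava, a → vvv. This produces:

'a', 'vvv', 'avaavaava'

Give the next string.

vvvavavvvvvvavavvvvvvavavvv

Apply φ to avaavaava symbol by symbol: a→vvv, v→ava, a→vvv, a→vvv, v→ava, a→vvv, a→vvv, v→ava, a→vvv; joined: vvv ava vvv vvv ava vvv vvv ava vvv.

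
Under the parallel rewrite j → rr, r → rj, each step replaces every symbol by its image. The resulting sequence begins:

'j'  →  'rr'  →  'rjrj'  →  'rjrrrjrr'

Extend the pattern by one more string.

rjrrrjrjrjrrrjrj

Rewriting each symbol of rjrrrjrr: r→rj, j→rr, r→rj, r→rj, r→rj, j→rr, r→rj, r→rj, which concatenates to rj rr rj rj rj rr rj rj.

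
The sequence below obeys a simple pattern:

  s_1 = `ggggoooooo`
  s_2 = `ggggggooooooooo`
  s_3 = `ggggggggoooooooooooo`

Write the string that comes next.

Each string has the form g^{2n} o^{3n}, where the shown terms are n = 2, 3, 4.
At n = 5 the blocks have lengths 10, 15.

ggggggggggooooooooooooooo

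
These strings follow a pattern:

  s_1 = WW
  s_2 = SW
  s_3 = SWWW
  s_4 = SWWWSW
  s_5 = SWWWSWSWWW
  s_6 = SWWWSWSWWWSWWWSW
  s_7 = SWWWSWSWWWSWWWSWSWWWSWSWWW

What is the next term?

SWWWSWSWWWSWWWSWSWWWSWSWWWSWWWSWSWWWSWWWSW

Each term (from the third on) is the previous term followed by the one before it: term 3 = SW·WW = SWWW.
The next term joins SWWWSWSWWWSWWWSWSWWWSWSWWW and SWWWSWSWWWSWWWSW.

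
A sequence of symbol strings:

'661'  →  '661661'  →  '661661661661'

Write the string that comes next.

Each string is two copies of the previous one concatenated.
Doubling 661661661661:

661661661661661661661661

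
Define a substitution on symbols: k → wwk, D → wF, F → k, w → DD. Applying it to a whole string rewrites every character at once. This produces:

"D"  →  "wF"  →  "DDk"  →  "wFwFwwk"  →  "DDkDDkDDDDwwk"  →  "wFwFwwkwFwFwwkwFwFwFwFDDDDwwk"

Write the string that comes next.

Rewriting the 29 symbols of wFwFwwkwFwFwwkwFwFwFwFDDDDwwk one by one yields DD k DD k DD DD wwk DD k DD k DD DD wwk DD k DD k DD k DD k wF wF wF wF DD DD wwk; concatenated:

DDkDDkDDDDwwkDDkDDkDDDDwwkDDkDDkDDkDDkwFwFwFwFDDDDwwk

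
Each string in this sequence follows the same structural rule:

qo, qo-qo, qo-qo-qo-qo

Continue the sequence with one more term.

qo-qo-qo-qo-qo-qo-qo-qo

s(k+1) = s(k)·-·s(k) — each term doubles the last with '-' between the halves.
So the next term is two copies of qo-qo-qo-qo with '-' between the halves.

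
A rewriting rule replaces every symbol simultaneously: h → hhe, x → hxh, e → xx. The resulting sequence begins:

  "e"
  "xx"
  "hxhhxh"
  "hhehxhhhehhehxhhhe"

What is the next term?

φ(hhehxhhhehhehxhhhe) expands symbol-by-symbol to hhe hhe xx hhe hxh hhe hhe hhe xx hhe hhe xx hhe hxh hhe hhe hhe xx; joining the 18 pieces gives the next term.

hhehhexxhhehxhhhehhehhexxhhehhexxhhehxhhhehhehhexx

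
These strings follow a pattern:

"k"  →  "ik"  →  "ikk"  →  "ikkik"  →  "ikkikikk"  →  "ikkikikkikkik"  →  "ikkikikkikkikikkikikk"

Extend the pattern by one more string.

This is a Fibonacci-style word recurrence s(k) = s(k−1)·s(k−2): e.g. ik·k = ikk.
So term 8 is ikkikikkikkikikkikikk·ikkikikkikkik.

ikkikikkikkikikkikikkikkikikkikkik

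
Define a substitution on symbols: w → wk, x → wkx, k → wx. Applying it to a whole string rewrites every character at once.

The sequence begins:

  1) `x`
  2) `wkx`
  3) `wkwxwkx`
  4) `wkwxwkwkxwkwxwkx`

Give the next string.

Replace each of the 16 characters of wkwxwkwkxwkwxwkx in place — wk wx wk wkx wk wx wk wx wkx wk wx wk wkx wk wx wkx — and concatenate.

wkwxwkwkxwkwxwkwxwkxwkwxwkwkxwkwxwkx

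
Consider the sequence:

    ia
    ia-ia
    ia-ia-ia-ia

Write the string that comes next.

ia-ia-ia-ia-ia-ia-ia-ia

Every step duplicates the string with '-' between the halves.
So the next term is two copies of ia-ia-ia-ia with '-' between the halves.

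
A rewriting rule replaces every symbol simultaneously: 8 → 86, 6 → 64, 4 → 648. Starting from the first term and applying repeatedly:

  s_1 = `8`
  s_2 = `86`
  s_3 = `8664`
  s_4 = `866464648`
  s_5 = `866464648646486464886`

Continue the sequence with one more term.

8664646486464864648866464864648866464864648868664

φ(866464648646486464886) expands symbol-by-symbol to 86 64 64 648 64 648 64 648 86 64 648 64 648 86 64 648 64 648 86 86 64; joining the 21 pieces gives the next term.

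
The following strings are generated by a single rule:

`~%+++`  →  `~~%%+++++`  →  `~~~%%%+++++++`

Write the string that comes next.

The n-th term is n ~'s then n %'s then 2n+1 +'s (n = 1, 2, …).
At n = 4 the blocks have lengths 4, 4, 9.

~~~~%%%%+++++++++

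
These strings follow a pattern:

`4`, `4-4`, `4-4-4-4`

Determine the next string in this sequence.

4-4-4-4-4-4-4-4

Every step duplicates the string with '-' between the halves.
So the next term is two copies of 4-4-4-4 with '-' between the halves.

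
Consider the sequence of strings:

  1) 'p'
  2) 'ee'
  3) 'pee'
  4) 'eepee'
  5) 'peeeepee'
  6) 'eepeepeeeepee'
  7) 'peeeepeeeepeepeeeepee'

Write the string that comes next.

From term 3 onward, concatenate the second-to-last term with the last: p·ee = pee, ee·pee = eepee, …
So term 8 is eepeepeeeepee·peeeepeeeepeepeeeepee.

eepeepeeeepeepeeeepeeeepeepeeeepee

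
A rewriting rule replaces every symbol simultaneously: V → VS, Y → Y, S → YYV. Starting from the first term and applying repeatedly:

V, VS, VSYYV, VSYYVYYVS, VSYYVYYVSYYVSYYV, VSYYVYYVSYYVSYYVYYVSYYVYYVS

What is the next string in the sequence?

VSYYVYYVSYYVSYYVYYVSYYVYYVSYYVSYYVYYVSYYVSYYV

Applying the rule to each of the 27 symbols of VSYYVYYVSYYVSYYVYYVSYYVYYVS gives the pieces VS YYV Y Y VS Y Y VS YYV Y Y VS YYV Y Y VS Y Y VS YYV Y Y VS Y Y VS YYV, which concatenate to the answer.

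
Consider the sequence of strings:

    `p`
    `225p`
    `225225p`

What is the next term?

225225225p

Every step adds 225 at the front: s(k+1) = 225·s(k).
One more step from 225225p gives the answer.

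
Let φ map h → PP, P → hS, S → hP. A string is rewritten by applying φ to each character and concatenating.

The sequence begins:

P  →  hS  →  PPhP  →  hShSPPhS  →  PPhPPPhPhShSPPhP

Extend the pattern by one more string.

hShSPPhShShSPPhSPPhPPPhPhShSPPhS

Replace each of the 16 characters of PPhPPPhPhShSPPhP in place — hS hS PP hS hS hS PP hS PP hP PP hP hS hS PP hS — and concatenate.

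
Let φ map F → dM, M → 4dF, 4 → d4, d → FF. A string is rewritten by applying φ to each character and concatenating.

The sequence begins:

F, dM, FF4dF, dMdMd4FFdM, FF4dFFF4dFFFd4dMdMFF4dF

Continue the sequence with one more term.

Replace each of the 23 characters of FF4dFFF4dFFFd4dMdMFF4dF in place — dM dM d4 FF dM dM dM d4 FF dM dM dM FF d4 FF 4dF FF 4dF dM dM d4 FF dM — and concatenate.

dMdMd4FFdMdMdMd4FFdMdMdMFFd4FF4dFFF4dFdMdMd4FFdM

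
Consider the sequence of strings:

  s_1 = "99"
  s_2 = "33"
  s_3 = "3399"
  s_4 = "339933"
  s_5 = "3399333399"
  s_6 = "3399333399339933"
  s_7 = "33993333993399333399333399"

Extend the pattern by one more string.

Each term (from the third on) is the previous term followed by the one before it: term 3 = 33·99 = 3399.
The next term joins 33993333993399333399333399 and 3399333399339933.

339933339933993333993333993399333399339933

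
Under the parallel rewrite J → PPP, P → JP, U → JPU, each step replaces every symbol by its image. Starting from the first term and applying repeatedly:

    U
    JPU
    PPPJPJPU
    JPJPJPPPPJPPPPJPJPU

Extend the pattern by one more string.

Rewriting the 19 symbols of JPJPJPPPPJPPPPJPJPU one by one yields PPP JP PPP JP PPP JP JP JP JP PPP JP JP JP JP PPP JP PPP JP JPU; concatenated:

PPPJPPPPJPPPPJPJPJPJPPPPJPJPJPJPPPPJPPPPJPJPU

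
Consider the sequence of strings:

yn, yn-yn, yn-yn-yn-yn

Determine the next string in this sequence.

yn-yn-yn-yn-yn-yn-yn-yn

s(k+1) = s(k)·-·s(k) — each term doubles the last with '-' between the halves.
One more doubling of yn-yn-yn-yn gives the answer.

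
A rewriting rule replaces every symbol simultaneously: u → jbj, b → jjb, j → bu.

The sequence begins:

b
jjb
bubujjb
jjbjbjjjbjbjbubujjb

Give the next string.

Replace each of the 19 characters of jjbjbjjjbjbjbubujjb in place — bu bu jjb bu jjb bu bu bu jjb bu jjb bu jjb jbj jjb jbj bu bu jjb — and concatenate.

bubujjbbujjbbububujjbbujjbbujjbjbjjjbjbjbubujjb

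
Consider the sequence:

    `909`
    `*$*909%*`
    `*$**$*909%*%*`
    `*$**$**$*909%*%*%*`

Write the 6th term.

s(k+1) = *$*·s(k)·%*, so each term gains *$* as a prefix and %* as a suffix.
From *$**$**$*909%*%*%*, 2 further steps: *$**$**$*909%*%*%* → *$**$**$**$*909%*%*%*%* → (answer).

*$**$**$**$**$*909%*%*%*%*%*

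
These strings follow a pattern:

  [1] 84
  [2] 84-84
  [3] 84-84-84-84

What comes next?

s(k+1) = s(k)·-·s(k) — each term doubles the last with '-' between the halves.
One more doubling of 84-84-84-84 gives the answer.

84-84-84-84-84-84-84-84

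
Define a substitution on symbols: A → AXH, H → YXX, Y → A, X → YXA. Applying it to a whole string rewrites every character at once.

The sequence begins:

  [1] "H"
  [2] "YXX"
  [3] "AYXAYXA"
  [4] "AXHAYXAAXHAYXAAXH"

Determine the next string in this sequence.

Rewriting the 17 symbols of AXHAYXAAXHAYXAAXH one by one yields AXH YXA YXX AXH A YXA AXH AXH YXA YXX AXH A YXA AXH AXH YXA YXX; concatenated:

AXHYXAYXXAXHAYXAAXHAXHYXAYXXAXHAYXAAXHAXHYXAYXX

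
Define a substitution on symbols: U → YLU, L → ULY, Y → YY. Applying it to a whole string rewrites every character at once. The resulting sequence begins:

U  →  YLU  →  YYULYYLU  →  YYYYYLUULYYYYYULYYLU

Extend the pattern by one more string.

YYYYYYYYYYULYYLUYLUULYYYYYYYYYYYYLUULYYYYYULYYLU

Applying the rule to each of the 20 symbols of YYYYYLUULYYYYYULYYLU gives the pieces YY YY YY YY YY ULY YLU YLU ULY YY YY YY YY YY YLU ULY YY YY ULY YLU, which concatenate to the answer.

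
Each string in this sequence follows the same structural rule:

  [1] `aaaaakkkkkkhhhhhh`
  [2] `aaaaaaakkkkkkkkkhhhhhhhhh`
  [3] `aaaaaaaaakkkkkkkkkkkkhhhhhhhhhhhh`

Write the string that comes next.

aaaaaaaaaaakkkkkkkkkkkkkkkhhhhhhhhhhhhhhh

Reading off run lengths: a runs 5, 7, 9; k runs 6, 9, 12; h runs 6, 9, 12 — each is linear in n, where the shown terms are n = 2, 3, 4.
Setting n = 5 gives 11, 15, 15 characters in each block.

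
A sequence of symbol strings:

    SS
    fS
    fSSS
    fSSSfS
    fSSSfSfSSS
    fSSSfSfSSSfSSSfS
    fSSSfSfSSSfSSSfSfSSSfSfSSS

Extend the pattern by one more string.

Each term (from the third on) is the previous term followed by the one before it: term 3 = fS·SS = fSSS.
So term 8 is fSSSfSfSSSfSSSfSfSSSfSfSSS·fSSSfSfSSSfSSSfS.

fSSSfSfSSSfSSSfSfSSSfSfSSSfSSSfSfSSSfSSSfS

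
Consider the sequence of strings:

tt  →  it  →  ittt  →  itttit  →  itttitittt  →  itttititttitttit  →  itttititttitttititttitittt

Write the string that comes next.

itttititttitttititttititttitttititttitttit

Each term (from the third on) is the previous term followed by the one before it: term 3 = it·tt = ittt.
Continuing: itttititttitttititttitittt · itttititttitttit gives term 8.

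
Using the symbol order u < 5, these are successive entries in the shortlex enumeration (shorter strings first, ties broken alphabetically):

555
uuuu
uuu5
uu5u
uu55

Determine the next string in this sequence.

Find the rightmost character of uu55 below 5, bump it to the next letter, and reset everything to its right to u.

u5uu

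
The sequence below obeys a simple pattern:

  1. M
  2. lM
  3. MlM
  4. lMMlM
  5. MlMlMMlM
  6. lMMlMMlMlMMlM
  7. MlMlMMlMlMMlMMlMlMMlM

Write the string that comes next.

lMMlMMlMlMMlMMlMlMMlMlMMlMMlMlMMlM

This is a Fibonacci-style word recurrence s(k) = s(k−2)·s(k−1): e.g. M·lM = MlM.
Continuing: lMMlMMlMlMMlM · MlMlMMlMlMMlMMlMlMMlM gives term 8.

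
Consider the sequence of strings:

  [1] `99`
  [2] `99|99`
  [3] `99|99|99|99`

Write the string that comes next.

s(k+1) = s(k)·|·s(k) — each term doubles the last with '|' between the halves.
Doubling 99|99|99|99 with '|' between the halves:

99|99|99|99|99|99|99|99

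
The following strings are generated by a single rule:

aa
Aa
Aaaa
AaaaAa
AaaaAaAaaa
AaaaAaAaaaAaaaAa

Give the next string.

This is a Fibonacci-style word recurrence s(k) = s(k−1)·s(k−2): e.g. Aa·aa = Aaaa.
Continuing: AaaaAaAaaaAaaaAa · AaaaAaAaaa gives term 7.

AaaaAaAaaaAaaaAaAaaaAaAaaa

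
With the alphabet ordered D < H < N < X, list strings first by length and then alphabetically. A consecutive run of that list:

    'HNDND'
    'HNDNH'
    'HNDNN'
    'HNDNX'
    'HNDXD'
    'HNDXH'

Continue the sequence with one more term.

The successor of HNDXH increments the rightmost position that isn't already X and resets every position after it to D.

HNDXN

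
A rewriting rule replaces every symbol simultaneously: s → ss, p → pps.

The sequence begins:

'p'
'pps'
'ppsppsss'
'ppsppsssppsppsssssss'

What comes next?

ppsppsssppsppsssssssppsppsssppsppsssssssssssssss

Replace each of the 20 characters of ppsppsssppsppsssssss in place — pps pps ss pps pps ss ss ss pps pps ss pps pps ss ss ss ss ss ss ss — and concatenate.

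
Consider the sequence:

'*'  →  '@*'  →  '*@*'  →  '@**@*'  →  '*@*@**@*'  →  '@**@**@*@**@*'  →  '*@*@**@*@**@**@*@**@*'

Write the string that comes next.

@**@**@*@**@**@*@**@*@**@**@*@**@*

This is a Fibonacci-style word recurrence s(k) = s(k−2)·s(k−1): e.g. *·@* = *@*.
The next term joins @**@**@*@**@* and *@*@**@*@**@**@*@**@*.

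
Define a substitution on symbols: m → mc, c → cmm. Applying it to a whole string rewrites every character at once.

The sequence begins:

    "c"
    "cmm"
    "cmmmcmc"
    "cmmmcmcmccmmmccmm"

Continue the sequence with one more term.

cmmmcmcmccmmmccmmmccmmcmmmcmcmccmmcmmmcmc

Replace each of the 17 characters of cmmmcmcmccmmmccmm in place — cmm mc mc mc cmm mc cmm mc cmm cmm mc mc mc cmm cmm mc mc — and concatenate.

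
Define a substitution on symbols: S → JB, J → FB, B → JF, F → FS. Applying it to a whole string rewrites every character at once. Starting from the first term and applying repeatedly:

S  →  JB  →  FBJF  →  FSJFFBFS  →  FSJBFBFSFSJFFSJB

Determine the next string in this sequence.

Replace each of the 16 characters of FSJBFBFSFSJFFSJB in place — FS JB FB JF FS JF FS JB FS JB FB FS FS JB FB JF — and concatenate.

FSJBFBJFFSJFFSJBFSJBFBFSFSJBFBJF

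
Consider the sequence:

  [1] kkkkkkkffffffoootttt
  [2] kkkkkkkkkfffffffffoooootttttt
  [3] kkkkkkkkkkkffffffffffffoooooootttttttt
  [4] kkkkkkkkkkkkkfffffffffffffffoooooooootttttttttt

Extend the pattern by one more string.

kkkkkkkkkkkkkkkffffffffffffffffffoooooooooootttttttttttt

Term n consists of 2n+3 k's, followed by 3n f's, followed by 2n-1 o's, followed by 2n t's, where the shown terms are n = 2, 3, 4, 5.
Setting n = 6 gives 15, 18, 11, 12 characters in each block.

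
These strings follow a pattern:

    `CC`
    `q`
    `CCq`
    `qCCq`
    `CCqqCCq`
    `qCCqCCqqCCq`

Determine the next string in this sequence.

Each term (from the third on) is the two preceding terms concatenated in order: term 3 = CC·q = CCq.
Continuing: CCqqCCq · qCCqCCqqCCq gives term 7.

CCqqCCqqCCqCCqqCCq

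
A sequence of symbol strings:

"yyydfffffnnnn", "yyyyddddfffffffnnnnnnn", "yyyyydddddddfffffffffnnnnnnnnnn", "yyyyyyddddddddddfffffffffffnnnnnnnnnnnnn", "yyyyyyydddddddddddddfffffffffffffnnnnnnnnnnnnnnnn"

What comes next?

yyyyyyyyddddddddddddddddfffffffffffffffnnnnnnnnnnnnnnnnnnn

Each string has the form y^{n+2} d^{3n-2} f^{2n+3} n^{3n+1} (n = 1, 2, …).
At n = 6 the blocks have lengths 8, 16, 15, 19.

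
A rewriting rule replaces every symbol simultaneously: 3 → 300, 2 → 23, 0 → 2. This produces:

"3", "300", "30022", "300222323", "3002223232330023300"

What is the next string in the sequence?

Replace each of the 19 characters of 3002223232330023300 in place — 300 2 2 23 23 23 300 23 300 23 300 300 2 2 23 300 300 2 2 — and concatenate.

300222323233002330023300300222330030022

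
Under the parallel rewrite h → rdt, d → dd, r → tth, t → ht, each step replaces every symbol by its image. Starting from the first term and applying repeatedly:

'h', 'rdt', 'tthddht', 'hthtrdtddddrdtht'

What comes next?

Applying the rule to each of the 16 symbols of hthtrdtddddrdtht gives the pieces rdt ht rdt ht tth dd ht dd dd dd dd tth dd ht rdt ht, which concatenate to the answer.

rdthtrdthttthddhtddddddddtthddhtrdtht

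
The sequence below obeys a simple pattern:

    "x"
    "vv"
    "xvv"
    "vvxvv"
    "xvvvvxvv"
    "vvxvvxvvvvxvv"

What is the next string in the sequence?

xvvvvxvvvvxvvxvvvvxvv

This is a Fibonacci-style word recurrence s(k) = s(k−2)·s(k−1): e.g. x·vv = xvv.
Continuing: xvvvvxvv · vvxvvxvvvvxvv gives term 7.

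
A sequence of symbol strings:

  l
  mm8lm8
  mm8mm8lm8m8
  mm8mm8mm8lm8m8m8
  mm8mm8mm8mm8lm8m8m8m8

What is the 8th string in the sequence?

s(k+1) = mm8·s(k)·m8, so each term gains mm8 as a prefix and m8 as a suffix.
From mm8mm8mm8mm8lm8m8m8m8, 3 further steps: mm8mm8mm8mm8lm8m8m8m8 → mm8mm8mm8mm8mm8lm8m8m8m8m8 → mm8mm8mm8mm8mm8mm8lm8m8m8m8m8m8 → (answer).

mm8mm8mm8mm8mm8mm8mm8lm8m8m8m8m8m8m8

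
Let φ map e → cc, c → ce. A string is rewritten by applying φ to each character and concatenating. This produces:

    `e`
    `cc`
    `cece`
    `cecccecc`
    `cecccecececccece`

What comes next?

cecccecececccecccecccecececccecc

Applying the rule to each of the 16 symbols of cecccecececccece gives the pieces ce cc ce ce ce cc ce cc ce cc ce ce ce cc ce cc, which concatenate to the answer.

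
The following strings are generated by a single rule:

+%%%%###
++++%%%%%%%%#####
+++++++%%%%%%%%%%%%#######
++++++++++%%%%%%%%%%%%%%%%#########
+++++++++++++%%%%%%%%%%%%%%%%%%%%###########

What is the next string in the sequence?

++++++++++++++++%%%%%%%%%%%%%%%%%%%%%%%%#############

Term n consists of 3n-2 +'s, followed by 4n %'s, followed by 2n+1 #'s (n = 1, 2, …).
Setting n = 6 gives 16, 24, 13 characters in each block.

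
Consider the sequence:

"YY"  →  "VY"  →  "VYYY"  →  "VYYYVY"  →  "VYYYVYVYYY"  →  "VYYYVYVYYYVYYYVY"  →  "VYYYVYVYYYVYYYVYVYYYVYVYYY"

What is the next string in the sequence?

VYYYVYVYYYVYYYVYVYYYVYVYYYVYYYVYVYYYVYYYVY

This is a Fibonacci-style word recurrence s(k) = s(k−1)·s(k−2): e.g. VY·YY = VYYY.
The next term joins VYYYVYVYYYVYYYVYVYYYVYVYYY and VYYYVYVYYYVYYYVY.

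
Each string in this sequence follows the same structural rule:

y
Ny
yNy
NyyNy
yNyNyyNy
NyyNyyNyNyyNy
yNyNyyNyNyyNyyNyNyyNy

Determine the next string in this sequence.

NyyNyyNyNyyNyyNyNyyNyNyyNyyNyNyyNy

From term 3 onward, concatenate the second-to-last term with the last: y·Ny = yNy, Ny·yNy = NyyNy, …
Continuing: NyyNyyNyNyyNy · yNyNyyNyNyyNyyNyNyyNy gives term 8.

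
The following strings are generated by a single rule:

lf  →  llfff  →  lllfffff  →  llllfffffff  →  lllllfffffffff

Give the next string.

llllllfffffffffff

Reading off run lengths: l runs 1, 2, 3, 4, 5; f runs 1, 3, 5, 7, 9 — each is linear in n (n = 1, 2, …).
At n = 6 the blocks have lengths 6, 11.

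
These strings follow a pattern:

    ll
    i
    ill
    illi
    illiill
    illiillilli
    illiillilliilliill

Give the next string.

This is a Fibonacci-style word recurrence s(k) = s(k−1)·s(k−2): e.g. i·ll = ill.
The next term joins illiillilliilliill and illiillilli.

illiillilliilliillilliillilli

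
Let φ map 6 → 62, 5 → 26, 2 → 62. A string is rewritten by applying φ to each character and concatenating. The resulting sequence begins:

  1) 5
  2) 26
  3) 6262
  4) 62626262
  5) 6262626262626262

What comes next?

62626262626262626262626262626262

Replace each of the 16 characters of 6262626262626262 in place — 62 62 62 62 62 62 62 62 62 62 62 62 62 62 62 62 — and concatenate.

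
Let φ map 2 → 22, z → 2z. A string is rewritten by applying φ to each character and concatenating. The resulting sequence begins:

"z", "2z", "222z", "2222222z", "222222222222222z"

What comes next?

Replace each of the 16 characters of 222222222222222z in place — 22 22 22 22 22 22 22 22 22 22 22 22 22 22 22 2z — and concatenate.

2222222222222222222222222222222z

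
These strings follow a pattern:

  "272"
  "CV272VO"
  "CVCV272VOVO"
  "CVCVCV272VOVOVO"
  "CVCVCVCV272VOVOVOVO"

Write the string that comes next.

CVCVCVCVCV272VOVOVOVOVO

Each term wraps the previous one in CV on the left and VO on the right.
One more step from CVCVCVCV272VOVOVOVO gives the answer.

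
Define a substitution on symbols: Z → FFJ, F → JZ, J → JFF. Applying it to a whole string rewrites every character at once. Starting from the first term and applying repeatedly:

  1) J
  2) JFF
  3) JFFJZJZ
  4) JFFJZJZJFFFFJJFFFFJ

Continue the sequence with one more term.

φ(JFFJZJZJFFFFJJFFFFJ) expands symbol-by-symbol to JFF JZ JZ JFF FFJ JFF FFJ JFF JZ JZ JZ JZ JFF JFF JZ JZ JZ JZ JFF; joining the 19 pieces gives the next term.

JFFJZJZJFFFFJJFFFFJJFFJZJZJZJZJFFJFFJZJZJZJZJFF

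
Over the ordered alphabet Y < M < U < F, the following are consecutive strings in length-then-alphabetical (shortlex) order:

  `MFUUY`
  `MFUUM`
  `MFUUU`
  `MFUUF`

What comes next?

Find the rightmost character of MFUUF below F, bump it to the next letter, and reset everything to its right to Y.

MFUFY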